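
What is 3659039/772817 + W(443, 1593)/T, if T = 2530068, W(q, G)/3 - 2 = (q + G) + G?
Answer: 3088678593411/651759853852 ≈ 4.7390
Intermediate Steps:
W(q, G) = 6 + 3*q + 6*G (W(q, G) = 6 + 3*((q + G) + G) = 6 + 3*((G + q) + G) = 6 + 3*(q + 2*G) = 6 + (3*q + 6*G) = 6 + 3*q + 6*G)
3659039/772817 + W(443, 1593)/T = 3659039/772817 + (6 + 3*443 + 6*1593)/2530068 = 3659039*(1/772817) + (6 + 1329 + 9558)*(1/2530068) = 3659039/772817 + 10893*(1/2530068) = 3659039/772817 + 3631/843356 = 3088678593411/651759853852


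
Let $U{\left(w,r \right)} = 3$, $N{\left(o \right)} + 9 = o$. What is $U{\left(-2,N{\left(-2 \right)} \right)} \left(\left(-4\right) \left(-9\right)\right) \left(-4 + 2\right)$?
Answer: $-216$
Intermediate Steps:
$N{\left(o \right)} = -9 + o$
$U{\left(-2,N{\left(-2 \right)} \right)} \left(\left(-4\right) \left(-9\right)\right) \left(-4 + 2\right) = 3 \left(\left(-4\right) \left(-9\right)\right) \left(-4 + 2\right) = 3 \cdot 36 \left(-2\right) = 108 \left(-2\right) = -216$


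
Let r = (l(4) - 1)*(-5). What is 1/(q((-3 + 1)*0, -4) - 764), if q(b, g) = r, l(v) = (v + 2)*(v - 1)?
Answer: -1/849 ≈ -0.0011779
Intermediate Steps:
l(v) = (-1 + v)*(2 + v) (l(v) = (2 + v)*(-1 + v) = (-1 + v)*(2 + v))
r = -85 (r = ((-2 + 4 + 4²) - 1)*(-5) = ((-2 + 4 + 16) - 1)*(-5) = (18 - 1)*(-5) = 17*(-5) = -85)
q(b, g) = -85
1/(q((-3 + 1)*0, -4) - 764) = 1/(-85 - 764) = 1/(-849) = -1/849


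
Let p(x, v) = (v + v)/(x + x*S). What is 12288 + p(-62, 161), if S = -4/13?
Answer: 3426259/279 ≈ 12281.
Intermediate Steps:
S = -4/13 (S = -4*1/13 = -4/13 ≈ -0.30769)
p(x, v) = 26*v/(9*x) (p(x, v) = (v + v)/(x + x*(-4/13)) = (2*v)/(x - 4*x/13) = (2*v)/((9*x/13)) = (2*v)*(13/(9*x)) = 26*v/(9*x))
12288 + p(-62, 161) = 12288 + (26/9)*161/(-62) = 12288 + (26/9)*161*(-1/62) = 12288 - 2093/279 = 3426259/279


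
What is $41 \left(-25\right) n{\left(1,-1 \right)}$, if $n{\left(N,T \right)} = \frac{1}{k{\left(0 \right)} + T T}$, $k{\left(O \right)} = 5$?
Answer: $- \frac{1025}{6} \approx -170.83$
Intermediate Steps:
$n{\left(N,T \right)} = \frac{1}{5 + T^{2}}$ ($n{\left(N,T \right)} = \frac{1}{5 + T T} = \frac{1}{5 + T^{2}}$)
$41 \left(-25\right) n{\left(1,-1 \right)} = \frac{41 \left(-25\right)}{5 + \left(-1\right)^{2}} = - \frac{1025}{5 + 1} = - \frac{1025}{6}$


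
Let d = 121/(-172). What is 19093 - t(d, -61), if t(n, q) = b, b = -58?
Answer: 19151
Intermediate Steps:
d = -121/172 (d = 121*(-1/172) = -121/172 ≈ -0.70349)
t(n, q) = -58
19093 - t(d, -61) = 19093 - 1*(-58) = 19093 + 58 = 19151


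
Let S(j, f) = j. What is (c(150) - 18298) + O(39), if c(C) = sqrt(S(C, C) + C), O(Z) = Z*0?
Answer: -18298 + 10*sqrt(3) ≈ -18281.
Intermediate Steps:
O(Z) = 0
c(C) = sqrt(2)*sqrt(C) (c(C) = sqrt(C + C) = sqrt(2*C) = sqrt(2)*sqrt(C))
(c(150) - 18298) + O(39) = (sqrt(2)*sqrt(150) - 18298) + 0 = (sqrt(2)*(5*sqrt(6)) - 18298) + 0 = (10*sqrt(3) - 18298) + 0 = (-18298 + 10*sqrt(3)) + 0 = -18298 + 10*sqrt(3)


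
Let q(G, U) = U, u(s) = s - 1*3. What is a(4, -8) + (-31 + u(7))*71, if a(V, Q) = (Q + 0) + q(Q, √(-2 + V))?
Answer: -1925 + √2 ≈ -1923.6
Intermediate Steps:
u(s) = -3 + s (u(s) = s - 3 = -3 + s)
a(V, Q) = Q + √(-2 + V) (a(V, Q) = (Q + 0) + √(-2 + V) = Q + √(-2 + V))
a(4, -8) + (-31 + u(7))*71 = (-8 + √(-2 + 4)) + (-31 + (-3 + 7))*71 = (-8 + √2) + (-31 + 4)*71 = (-8 + √2) - 27*71 = (-8 + √2) - 1917 = -1925 + √2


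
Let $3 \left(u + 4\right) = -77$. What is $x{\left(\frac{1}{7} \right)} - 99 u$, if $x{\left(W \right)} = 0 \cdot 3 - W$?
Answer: $\frac{20558}{7} \approx 2936.9$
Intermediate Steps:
$u = - \frac{89}{3}$ ($u = -4 + \frac{1}{3} \left(-77\right) = -4 - \frac{77}{3} = - \frac{89}{3} \approx -29.667$)
$x{\left(W \right)} = - W$ ($x{\left(W \right)} = 0 - W = - W$)
$x{\left(\frac{1}{7} \right)} - 99 u = - \frac{1}{7} - -2937 = \left(-1\right) \frac{1}{7} + 2937 = - \frac{1}{7} + 2937 = \frac{20558}{7}$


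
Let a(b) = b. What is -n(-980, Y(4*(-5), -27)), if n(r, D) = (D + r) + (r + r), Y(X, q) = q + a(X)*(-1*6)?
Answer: 2847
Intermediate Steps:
Y(X, q) = q - 6*X (Y(X, q) = q + X*(-1*6) = q + X*(-6) = q - 6*X)
n(r, D) = D + 3*r (n(r, D) = (D + r) + 2*r = D + 3*r)
-n(-980, Y(4*(-5), -27)) = -((-27 - 24*(-5)) + 3*(-980)) = -((-27 - 6*(-20)) - 2940) = -((-27 + 120) - 2940) = -(93 - 2940) = -1*(-2847) = 2847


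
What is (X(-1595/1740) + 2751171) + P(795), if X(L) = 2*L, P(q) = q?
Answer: 16511785/6 ≈ 2.7520e+6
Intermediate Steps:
(X(-1595/1740) + 2751171) + P(795) = (2*(-1595/1740) + 2751171) + 795 = (2*(-1595*1/1740) + 2751171) + 795 = (2*(-11/12) + 2751171) + 795 = (-11/6 + 2751171) + 795 = 16507015/6 + 795 = 16511785/6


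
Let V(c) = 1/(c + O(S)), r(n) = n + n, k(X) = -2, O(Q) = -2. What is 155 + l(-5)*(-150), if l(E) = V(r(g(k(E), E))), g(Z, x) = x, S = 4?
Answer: 335/2 ≈ 167.50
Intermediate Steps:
r(n) = 2*n
V(c) = 1/(-2 + c) (V(c) = 1/(c - 2) = 1/(-2 + c))
l(E) = 1/(-2 + 2*E)
155 + l(-5)*(-150) = 155 + (1/(2*(-1 - 5)))*(-150) = 155 + ((1/2)/(-6))*(-150) = 155 + ((1/2)*(-1/6))*(-150) = 155 - 1/12*(-150) = 155 + 25/2 = 335/2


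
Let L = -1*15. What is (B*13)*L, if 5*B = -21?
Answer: 819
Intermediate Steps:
B = -21/5 (B = (⅕)*(-21) = -21/5 ≈ -4.2000)
L = -15
(B*13)*L = -21/5*13*(-15) = -273/5*(-15) = 819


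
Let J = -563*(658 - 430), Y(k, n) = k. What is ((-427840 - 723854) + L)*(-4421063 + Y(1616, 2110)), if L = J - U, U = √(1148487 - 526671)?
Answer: 5657148487926 + 8838894*√155454 ≈ 5.6606e+12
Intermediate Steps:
U = 2*√155454 (U = √621816 = 2*√155454 ≈ 788.55)
J = -128364 (J = -563*228 = -128364)
L = -128364 - 2*√155454 ≈ -1.2915e+5
((-427840 - 723854) + L)*(-4421063 + Y(1616, 2110)) = ((-427840 - 723854) + (-128364 - 2*√155454))*(-4421063 + 1616) = (-1151694 + (-128364 - 2*√155454))*(-4419447) = (-1280058 - 2*√155454)*(-4419447) = 5657148487926 + 8838894*√155454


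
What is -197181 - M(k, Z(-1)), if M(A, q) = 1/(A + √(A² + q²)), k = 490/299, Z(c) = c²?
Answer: -58956629/299 - √329501/299 ≈ -1.9718e+5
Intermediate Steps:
k = 490/299 (k = 490*(1/299) = 490/299 ≈ 1.6388)
-197181 - M(k, Z(-1)) = -197181 - 1/(490/299 + √((490/299)² + ((-1)²)²)) = -197181 - 1/(490/299 + √(240100/89401 + 1²)) = -197181 - 1/(490/299 + √(240100/89401 + 1)) = -197181 - 1/(490/299 + √(329501/89401)) = -197181 - 1/(490/299 + √329501/299)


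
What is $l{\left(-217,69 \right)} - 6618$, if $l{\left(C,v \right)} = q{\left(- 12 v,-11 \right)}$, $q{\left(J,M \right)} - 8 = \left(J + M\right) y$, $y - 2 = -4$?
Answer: $-4932$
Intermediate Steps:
$y = -2$ ($y = 2 - 4 = -2$)
$q{\left(J,M \right)} = 8 - 2 J - 2 M$ ($q{\left(J,M \right)} = 8 + \left(J + M\right) \left(-2\right) = 8 - \left(2 J + 2 M\right) = 8 - 2 J - 2 M$)
$l{\left(C,v \right)} = 30 + 24 v$ ($l{\left(C,v \right)} = 8 - 2 \left(- 12 v\right) - -22 = 8 + 24 v + 22 = 30 + 24 v$)
$l{\left(-217,69 \right)} - 6618 = \left(30 + 24 \cdot 69\right) - 6618 = \left(30 + 1656\right) - 6618 = 1686 - 6618 = -4932$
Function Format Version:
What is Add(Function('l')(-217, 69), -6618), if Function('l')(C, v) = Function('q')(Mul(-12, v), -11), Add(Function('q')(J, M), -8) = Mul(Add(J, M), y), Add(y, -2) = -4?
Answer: -4932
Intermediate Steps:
y = -2 (y = Add(2, -4) = -2)
Function('q')(J, M) = Add(8, Mul(-2, J), Mul(-2, M)) (Function('q')(J, M) = Add(8, Mul(Add(J, M), -2)) = Add(8, Add(Mul(-2, J), Mul(-2, M))) = Add(8, Mul(-2, J), Mul(-2, M)))
Function('l')(C, v) = Add(30, Mul(24, v)) (Function('l')(C, v) = Add(8, Mul(-2, Mul(-12, v)), Mul(-2, -11)) = Add(8, Mul(24, v), 22) = Add(30, Mul(24, v)))
Add(Function('l')(-217, 69), -6618) = Add(Add(30, Mul(24, 69)), -6618) = Add(Add(30, 1656), -6618) = Add(1686, -6618) = -4932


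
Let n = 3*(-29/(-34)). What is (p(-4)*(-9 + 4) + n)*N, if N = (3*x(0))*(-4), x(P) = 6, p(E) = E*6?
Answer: -150012/17 ≈ -8824.2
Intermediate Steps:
p(E) = 6*E
N = -72 (N = (3*6)*(-4) = 18*(-4) = -72)
n = 87/34 (n = 3*(-29*(-1/34)) = 3*(29/34) = 87/34 ≈ 2.5588)
(p(-4)*(-9 + 4) + n)*N = ((6*(-4))*(-9 + 4) + 87/34)*(-72) = (-24*(-5) + 87/34)*(-72) = (120 + 87/34)*(-72) = (4167/34)*(-72) = -150012/17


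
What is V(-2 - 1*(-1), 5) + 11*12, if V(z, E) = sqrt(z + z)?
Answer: 132 + I*sqrt(2) ≈ 132.0 + 1.4142*I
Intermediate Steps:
V(z, E) = sqrt(2)*sqrt(z) (V(z, E) = sqrt(2*z) = sqrt(2)*sqrt(z))
V(-2 - 1*(-1), 5) + 11*12 = sqrt(2)*sqrt(-2 - 1*(-1)) + 11*12 = sqrt(2)*sqrt(-2 + 1) + 132 = sqrt(2)*sqrt(-1) + 132 = sqrt(2)*I + 132 = I*sqrt(2) + 132 = 132 + I*sqrt(2)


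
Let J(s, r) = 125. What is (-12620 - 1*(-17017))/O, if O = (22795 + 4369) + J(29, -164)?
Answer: 4397/27289 ≈ 0.16113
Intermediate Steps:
O = 27289 (O = (22795 + 4369) + 125 = 27164 + 125 = 27289)
(-12620 - 1*(-17017))/O = (-12620 - 1*(-17017))/27289 = (-12620 + 17017)*(1/27289) = 4397*(1/27289) = 4397/27289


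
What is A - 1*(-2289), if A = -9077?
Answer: -6788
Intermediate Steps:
A - 1*(-2289) = -9077 - 1*(-2289) = -9077 + 2289 = -6788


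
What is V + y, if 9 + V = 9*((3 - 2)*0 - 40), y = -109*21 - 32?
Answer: -2690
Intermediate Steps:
y = -2321 (y = -2289 - 32 = -2321)
V = -369 (V = -9 + 9*((3 - 2)*0 - 40) = -9 + 9*(1*0 - 40) = -9 + 9*(0 - 40) = -9 + 9*(-40) = -9 - 360 = -369)
V + y = -369 - 2321 = -2690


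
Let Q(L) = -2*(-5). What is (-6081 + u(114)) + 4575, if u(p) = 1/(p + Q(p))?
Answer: -186743/124 ≈ -1506.0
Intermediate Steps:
Q(L) = 10
u(p) = 1/(10 + p) (u(p) = 1/(p + 10) = 1/(10 + p))
(-6081 + u(114)) + 4575 = (-6081 + 1/(10 + 114)) + 4575 = (-6081 + 1/124) + 4575 = -754043/124 + 4575 = -186743/124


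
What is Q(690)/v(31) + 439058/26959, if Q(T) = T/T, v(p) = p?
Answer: 13637757/835729 ≈ 16.318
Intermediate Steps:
Q(T) = 1
Q(690)/v(31) + 439058/26959 = 1/31 + 439058/26959 = 13637757/835729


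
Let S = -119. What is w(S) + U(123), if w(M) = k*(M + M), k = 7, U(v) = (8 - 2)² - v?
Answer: -1753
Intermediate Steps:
U(v) = 36 - v (U(v) = 6² - v = 36 - v)
w(M) = 14*M (w(M) = 7*(M + M) = 7*(2*M) = 14*M)
w(S) + U(123) = 14*(-119) + (36 - 1*123) = -1666 + (36 - 123) = -1666 - 87 = -1753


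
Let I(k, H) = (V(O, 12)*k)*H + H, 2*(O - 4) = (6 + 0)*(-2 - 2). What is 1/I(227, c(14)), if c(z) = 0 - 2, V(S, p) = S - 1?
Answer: 1/4084 ≈ 0.00024486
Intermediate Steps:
O = -8 (O = 4 + ((6 + 0)*(-2 - 2))/2 = 4 + (6*(-4))/2 = 4 + (1/2)*(-24) = 4 - 12 = -8)
V(S, p) = -1 + S
c(z) = -2
I(k, H) = H - 9*H*k (I(k, H) = ((-1 - 8)*k)*H + H = (-9*k)*H + H = -9*H*k + H = H - 9*H*k)
1/I(227, c(14)) = 1/(-2*(1 - 9*227)) = 1/(-2*(1 - 2043)) = 1/(-2*(-2042)) = 1/4084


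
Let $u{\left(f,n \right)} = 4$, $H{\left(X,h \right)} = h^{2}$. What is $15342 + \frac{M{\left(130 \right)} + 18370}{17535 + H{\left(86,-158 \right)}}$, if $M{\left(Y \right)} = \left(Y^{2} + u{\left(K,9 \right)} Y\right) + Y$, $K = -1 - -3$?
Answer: $\frac{652055578}{42499} \approx 15343.0$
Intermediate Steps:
$K = 2$ ($K = -1 + 3 = 2$)
$M{\left(Y \right)} = Y^{2} + 5 Y$ ($M{\left(Y \right)} = \left(Y^{2} + 4 Y\right) + Y = Y^{2} + 5 Y$)
$15342 + \frac{M{\left(130 \right)} + 18370}{17535 + H{\left(86,-158 \right)}} = 15342 + \frac{130 \left(5 + 130\right) + 18370}{17535 + \left(-158\right)^{2}} = 15342 + \frac{130 \cdot 135 + 18370}{17535 + 24964} = 15342 + \frac{17550 + 18370}{42499} = 15342 + 35920 \cdot \frac{1}{42499} = 15342 + \frac{35920}{42499} = \frac{652055578}{42499}$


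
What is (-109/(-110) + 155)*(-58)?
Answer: -497611/55 ≈ -9047.5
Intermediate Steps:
(-109/(-110) + 155)*(-58) = (-109*(-1/110) + 155)*(-58) = (109/110 + 155)*(-58) = (17159/110)*(-58) = -497611/55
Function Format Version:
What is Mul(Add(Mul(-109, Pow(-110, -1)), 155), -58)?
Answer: Rational(-497611, 55) ≈ -9047.5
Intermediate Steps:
Mul(Add(Mul(-109, Pow(-110, -1)), 155), -58) = Mul(Add(Mul(-109, Rational(-1, 110)), 155), -58) = Mul(Add(Rational(109, 110), 155), -58) = Mul(Rational(17159, 110), -58) = Rational(-497611, 55)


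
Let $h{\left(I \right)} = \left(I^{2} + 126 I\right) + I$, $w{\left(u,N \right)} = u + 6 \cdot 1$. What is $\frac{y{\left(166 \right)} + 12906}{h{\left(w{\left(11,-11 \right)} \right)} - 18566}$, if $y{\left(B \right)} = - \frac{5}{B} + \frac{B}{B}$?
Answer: $- \frac{2142557}{2675588} \approx -0.80078$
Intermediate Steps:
$w{\left(u,N \right)} = 6 + u$ ($w{\left(u,N \right)} = u + 6 = 6 + u$)
$y{\left(B \right)} = 1 - \frac{5}{B}$ ($y{\left(B \right)} = - \frac{5}{B} + 1 = 1 - \frac{5}{B}$)
$h{\left(I \right)} = I^{2} + 127 I$
$\frac{y{\left(166 \right)} + 12906}{h{\left(w{\left(11,-11 \right)} \right)} - 18566} = \frac{\frac{-5 + 166}{166} + 12906}{\left(6 + 11\right) \left(127 + \left(6 + 11\right)\right) - 18566} = \frac{\frac{1}{166} \cdot 161 + 12906}{17 \left(127 + 17\right) - 18566} = \frac{\frac{161}{166} + 12906}{17 \cdot 144 - 18566} = \frac{2142557}{166 \left(2448 - 18566\right)} = \frac{2142557}{166 \left(-16118\right)} = \frac{2142557}{166} \left(- \frac{1}{16118}\right) = - \frac{2142557}{2675588}$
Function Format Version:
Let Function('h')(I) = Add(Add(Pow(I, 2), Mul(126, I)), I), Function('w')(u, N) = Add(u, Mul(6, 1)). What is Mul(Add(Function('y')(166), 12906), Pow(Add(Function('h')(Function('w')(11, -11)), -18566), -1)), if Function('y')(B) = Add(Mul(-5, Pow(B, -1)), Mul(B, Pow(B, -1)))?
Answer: Rational(-2142557, 2675588) ≈ -0.80078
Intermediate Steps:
Function('w')(u, N) = Add(6, u) (Function('w')(u, N) = Add(u, 6) = Add(6, u))
Function('y')(B) = Add(1, Mul(-5, Pow(B, -1))) (Function('y')(B) = Add(Mul(-5, Pow(B, -1)), 1) = Add(1, Mul(-5, Pow(B, -1))))
Function('h')(I) = Add(Pow(I, 2), Mul(127, I))
Mul(Add(Function('y')(166), 12906), Pow(Add(Function('h')(Function('w')(11, -11)), -18566), -1)) = Mul(Add(Mul(Pow(166, -1), Add(-5, 166)), 12906), Pow(Add(Mul(Add(6, 11), Add(127, Add(6, 11))), -18566), -1)) = Mul(Add(Mul(Rational(1, 166), 161), 12906), Pow(Add(Mul(17, Add(127, 17)), -18566), -1)) = Mul(Add(Rational(161, 166), 12906), Pow(Add(Mul(17, 144), -18566), -1)) = Mul(Rational(2142557, 166), Pow(Add(2448, -18566), -1)) = Mul(Rational(2142557, 166), Pow(-16118, -1)) = Mul(Rational(2142557, 166), Rational(-1, 16118)) = Rational(-2142557, 2675588)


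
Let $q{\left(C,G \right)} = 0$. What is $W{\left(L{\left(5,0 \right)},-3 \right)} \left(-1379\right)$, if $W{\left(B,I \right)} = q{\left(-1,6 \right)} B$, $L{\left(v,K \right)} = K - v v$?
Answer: $0$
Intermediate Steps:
$L{\left(v,K \right)} = K - v^{2}$
$W{\left(B,I \right)} = 0$ ($W{\left(B,I \right)} = 0 B = 0$)
$W{\left(L{\left(5,0 \right)},-3 \right)} \left(-1379\right) = 0 \left(-1379\right) = 0$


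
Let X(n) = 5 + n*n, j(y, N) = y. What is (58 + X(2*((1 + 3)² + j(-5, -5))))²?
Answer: 299209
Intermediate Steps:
X(n) = 5 + n²
(58 + X(2*((1 + 3)² + j(-5, -5))))² = (58 + (5 + (2*((1 + 3)² - 5))²))² = (58 + (5 + (2*(4² - 5))²))² = (58 + (5 + (2*(16 - 5))²))² = (58 + (5 + (2*11)²))² = (58 + (5 + 22²))² = (58 + (5 + 484))² = (58 + 489)² = 547² = 299209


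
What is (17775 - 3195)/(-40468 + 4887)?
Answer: -14580/35581 ≈ -0.40977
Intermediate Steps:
(17775 - 3195)/(-40468 + 4887) = 14580/(-35581) = 14580*(-1/35581) = -14580/35581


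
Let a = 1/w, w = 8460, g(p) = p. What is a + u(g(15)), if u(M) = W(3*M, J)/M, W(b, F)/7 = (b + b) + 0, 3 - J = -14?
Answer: 355321/8460 ≈ 42.000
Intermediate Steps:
J = 17 (J = 3 - 1*(-14) = 3 + 14 = 17)
W(b, F) = 14*b (W(b, F) = 7*((b + b) + 0) = 7*(2*b + 0) = 7*(2*b) = 14*b)
u(M) = 42 (u(M) = (14*(3*M))/M = (42*M)/M = 42)
a = 1/8460 ≈ 0.00011820
a + u(g(15)) = 1/8460 + 42 = 355321/8460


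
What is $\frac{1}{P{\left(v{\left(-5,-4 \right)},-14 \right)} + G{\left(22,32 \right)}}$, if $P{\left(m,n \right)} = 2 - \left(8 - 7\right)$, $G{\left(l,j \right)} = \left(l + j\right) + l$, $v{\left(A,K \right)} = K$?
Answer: $\frac{1}{77} \approx 0.012987$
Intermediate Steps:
$G{\left(l,j \right)} = j + 2 l$ ($G{\left(l,j \right)} = \left(j + l\right) + l = j + 2 l$)
$P{\left(m,n \right)} = 1$ ($P{\left(m,n \right)} = 2 - \left(8 - 7\right) = 2 - 1 = 1$)
$\frac{1}{P{\left(v{\left(-5,-4 \right)},-14 \right)} + G{\left(22,32 \right)}} = \frac{1}{1 + \left(32 + 2 \cdot 22\right)} = \frac{1}{1 + \left(32 + 44\right)} = \frac{1}{1 + 76} = \frac{1}{77}$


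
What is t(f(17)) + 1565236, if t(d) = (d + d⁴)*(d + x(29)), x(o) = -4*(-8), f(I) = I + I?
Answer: 89765656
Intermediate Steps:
f(I) = 2*I
x(o) = 32
t(d) = (32 + d)*(d + d⁴) (t(d) = (d + d⁴)*(d + 32) = (d + d⁴)*(32 + d) = (32 + d)*(d + d⁴))
t(f(17)) + 1565236 = (2*17)*(32 + 2*17 + (2*17)⁴ + 32*(2*17)³) + 1565236 = 34*(32 + 34 + 34⁴ + 32*34³) + 1565236 = 34*(32 + 34 + 1336336 + 32*39304) + 1565236 = 34*(32 + 34 + 1336336 + 1257728) + 1565236 = 34*2594130 + 1565236 = 88200420 + 1565236 = 89765656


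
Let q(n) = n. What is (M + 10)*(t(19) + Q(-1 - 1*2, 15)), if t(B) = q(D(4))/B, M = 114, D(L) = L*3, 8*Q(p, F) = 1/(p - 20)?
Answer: 67859/874 ≈ 77.642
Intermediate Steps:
Q(p, F) = 1/(8*(-20 + p)) (Q(p, F) = 1/(8*(p - 20)) = 1/(8*(-20 + p)))
D(L) = 3*L
t(B) = 12/B (t(B) = (3*4)/B = 12/B)
(M + 10)*(t(19) + Q(-1 - 1*2, 15)) = (114 + 10)*(12/19 + 1/(8*(-20 + (-1 - 1*2)))) = 124*(12*(1/19) + 1/(8*(-20 + (-1 - 2)))) = 124*(12/19 + 1/(8*(-20 - 3))) = 124*(12/19 + (⅛)/(-23)) = 124*(12/19 + (⅛)*(-1/23)) = 124*(12/19 - 1/184) = 124*(2189/3496) = 67859/874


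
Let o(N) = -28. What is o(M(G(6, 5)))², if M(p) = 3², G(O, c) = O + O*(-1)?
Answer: 784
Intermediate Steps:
G(O, c) = 0 (G(O, c) = O - O = 0)
M(p) = 9
o(M(G(6, 5)))² = (-28)² = 784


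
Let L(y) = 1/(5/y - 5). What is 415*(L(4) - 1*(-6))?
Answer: 7138/3 ≈ 2379.3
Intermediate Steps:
L(y) = 1/(-5 + 5/y)
415*(L(4) - 1*(-6)) = 415*(-1*4/(-5 + 5*4) - 1*(-6)) = 415*(-1*4/(-5 + 20) + 6) = 415*(-1*4/15 + 6) = 415*(-1*4*1/15 + 6) = 415*(-4/15 + 6) = 415*(86/15) = 7138/3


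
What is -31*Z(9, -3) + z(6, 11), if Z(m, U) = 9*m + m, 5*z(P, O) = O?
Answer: -13939/5 ≈ -2787.8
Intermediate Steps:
z(P, O) = O/5
Z(m, U) = 10*m
-31*Z(9, -3) + z(6, 11) = -310*9 + (1/5)*11 = -31*90 + 11/5 = -2790 + 11/5 = -13939/5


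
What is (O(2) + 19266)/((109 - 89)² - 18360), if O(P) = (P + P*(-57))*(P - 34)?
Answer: -2285/1796 ≈ -1.2723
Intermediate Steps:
O(P) = -56*P*(-34 + P) (O(P) = (P - 57*P)*(-34 + P) = (-56*P)*(-34 + P) = -56*P*(-34 + P))
(O(2) + 19266)/((109 - 89)² - 18360) = (56*2*(34 - 1*2) + 19266)/((109 - 89)² - 18360) = (56*2*(34 - 2) + 19266)/(20² - 18360) = (56*2*32 + 19266)/(400 - 18360) = (3584 + 19266)/(-17960) = 22850*(-1/17960) = -2285/1796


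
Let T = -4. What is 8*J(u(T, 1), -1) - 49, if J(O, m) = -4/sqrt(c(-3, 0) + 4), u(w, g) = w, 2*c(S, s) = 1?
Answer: -49 - 32*sqrt(2)/3 ≈ -64.085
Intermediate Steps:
c(S, s) = 1/2 (c(S, s) = (1/2)*1 = 1/2)
J(O, m) = -4*sqrt(2)/3 (J(O, m) = -4/sqrt(1/2 + 4) = -4*sqrt(2)/3)
8*J(u(T, 1), -1) - 49 = 8*(-4*sqrt(2)/3) - 49 = -32*sqrt(2)/3 - 49 = -49 - 32*sqrt(2)/3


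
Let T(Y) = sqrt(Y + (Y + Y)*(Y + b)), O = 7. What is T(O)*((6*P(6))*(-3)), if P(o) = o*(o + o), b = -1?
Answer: -1296*sqrt(91) ≈ -12363.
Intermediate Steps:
T(Y) = sqrt(Y + 2*Y*(-1 + Y)) (T(Y) = sqrt(Y + (Y + Y)*(Y - 1)) = sqrt(Y + (2*Y)*(-1 + Y)) = sqrt(Y + 2*Y*(-1 + Y)))
P(o) = 2*o**2 (P(o) = o*(2*o) = 2*o**2)
T(O)*((6*P(6))*(-3)) = sqrt(7*(-1 + 2*7))*((6*(2*6**2))*(-3)) = sqrt(7*(-1 + 14))*((6*(2*36))*(-3)) = sqrt(7*13)*((6*72)*(-3)) = sqrt(91)*(432*(-3)) = sqrt(91)*(-1296) = -1296*sqrt(91)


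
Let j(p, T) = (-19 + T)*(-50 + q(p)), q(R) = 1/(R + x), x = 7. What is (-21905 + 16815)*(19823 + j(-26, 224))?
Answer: -924761380/19 ≈ -4.8672e+7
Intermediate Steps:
q(R) = 1/(7 + R) (q(R) = 1/(R + 7) = 1/(7 + R))
j(p, T) = (-50 + 1/(7 + p))*(-19 + T) (j(p, T) = (-19 + T)*(-50 + 1/(7 + p)) = (-50 + 1/(7 + p))*(-19 + T))
(-21905 + 16815)*(19823 + j(-26, 224)) = (-21905 + 16815)*(19823 + (-19 + 224 + 50*(7 - 26)*(19 - 1*224))/(7 - 26)) = -5090*(19823 + (-19 + 224 + 50*(-19)*(19 - 224))/(-19)) = -5090*(19823 - (-19 + 224 + 50*(-19)*(-205))/19) = -5090*(19823 - (-19 + 224 + 194750)/19) = -5090*(19823 - 1/19*194955) = -5090*(19823 - 194955/19) = -5090*181682/19 = -924761380/19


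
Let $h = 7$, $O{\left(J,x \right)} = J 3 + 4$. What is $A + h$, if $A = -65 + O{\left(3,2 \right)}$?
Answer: $-45$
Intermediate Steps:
$O{\left(J,x \right)} = 4 + 3 J$ ($O{\left(J,x \right)} = 3 J + 4 = 4 + 3 J$)
$A = -52$ ($A = -65 + \left(4 + 3 \cdot 3\right) = -65 + \left(4 + 9\right) = -65 + 13 = -52$)
$A + h = -52 + 7 = -45$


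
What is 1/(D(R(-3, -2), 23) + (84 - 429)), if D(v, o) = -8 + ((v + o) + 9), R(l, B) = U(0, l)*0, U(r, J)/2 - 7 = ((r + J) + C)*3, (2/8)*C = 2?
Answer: -1/321 ≈ -0.0031153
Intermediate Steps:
C = 8 (C = 4*2 = 8)
U(r, J) = 62 + 6*J + 6*r (U(r, J) = 14 + 2*(((r + J) + 8)*3) = 14 + 2*(((J + r) + 8)*3) = 14 + 2*((8 + J + r)*3) = 14 + 2*(24 + 3*J + 3*r) = 14 + (48 + 6*J + 6*r) = 62 + 6*J + 6*r)
R(l, B) = 0 (R(l, B) = (62 + 6*l + 6*0)*0 = (62 + 6*l + 0)*0 = (62 + 6*l)*0 = 0)
D(v, o) = 1 + o + v (D(v, o) = -8 + ((o + v) + 9) = -8 + (9 + o + v) = 1 + o + v)
1/(D(R(-3, -2), 23) + (84 - 429)) = 1/((1 + 23 + 0) + (84 - 429)) = 1/(24 - 345) = 1/(-321) = -1/321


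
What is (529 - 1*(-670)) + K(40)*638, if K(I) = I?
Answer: 26719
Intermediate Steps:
(529 - 1*(-670)) + K(40)*638 = (529 - 1*(-670)) + 40*638 = (529 + 670) + 25520 = 1199 + 25520 = 26719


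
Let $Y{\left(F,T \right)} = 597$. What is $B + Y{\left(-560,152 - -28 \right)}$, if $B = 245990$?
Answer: $246587$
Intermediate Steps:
$B + Y{\left(-560,152 - -28 \right)} = 245990 + 597 = 246587$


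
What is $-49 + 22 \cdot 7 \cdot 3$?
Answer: $413$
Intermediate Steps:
$-49 + 22 \cdot 7 \cdot 3 = -49 + 22 \cdot 21 = -49 + 462 = 413$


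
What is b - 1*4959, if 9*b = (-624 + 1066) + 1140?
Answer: -43049/9 ≈ -4783.2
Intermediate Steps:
b = 1582/9 (b = ((-624 + 1066) + 1140)/9 = (442 + 1140)/9 = (⅑)*1582 = 1582/9 ≈ 175.78)
b - 1*4959 = 1582/9 - 1*4959 = 1582/9 - 4959 = -43049/9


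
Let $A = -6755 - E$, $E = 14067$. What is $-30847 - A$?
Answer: $-10025$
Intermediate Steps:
$A = -20822$ ($A = -6755 - 14067 = -20822$)
$-30847 - A = -30847 - -20822 = -30847 + 20822 = -10025$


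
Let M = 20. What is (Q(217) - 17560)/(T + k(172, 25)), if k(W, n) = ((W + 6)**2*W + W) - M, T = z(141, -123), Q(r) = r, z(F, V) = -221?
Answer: -17343/5449579 ≈ -0.0031824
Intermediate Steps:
T = -221
k(W, n) = -20 + W + W*(6 + W)**2 (k(W, n) = ((W + 6)**2*W + W) - 1*20 = ((6 + W)**2*W + W) - 20 = (W*(6 + W)**2 + W) - 20 = (W + W*(6 + W)**2) - 20 = -20 + W + W*(6 + W)**2)
(Q(217) - 17560)/(T + k(172, 25)) = (217 - 17560)/(-221 + (-20 + 172 + 172*(6 + 172)**2)) = -17343/(-221 + (-20 + 172 + 172*178**2)) = -17343/(-221 + (-20 + 172 + 172*31684)) = -17343/(-221 + (-20 + 172 + 5449648)) = -17343/(-221 + 5449800) = -17343/5449579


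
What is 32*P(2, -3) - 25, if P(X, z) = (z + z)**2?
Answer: 1127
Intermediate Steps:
P(X, z) = 4*z**2 (P(X, z) = (2*z)**2 = 4*z**2)
32*P(2, -3) - 25 = 32*(4*(-3)**2) - 25 = 32*(4*9) - 25 = 32*36 - 25 = 1152 - 25 = 1127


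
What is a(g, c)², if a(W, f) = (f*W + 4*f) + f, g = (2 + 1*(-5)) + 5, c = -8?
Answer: 3136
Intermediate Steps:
g = 2 (g = (2 - 5) + 5 = -3 + 5 = 2)
a(W, f) = 5*f + W*f (a(W, f) = (W*f + 4*f) + f = (4*f + W*f) + f = 5*f + W*f)
a(g, c)² = (-8*(5 + 2))² = (-8*7)² = (-56)² = 3136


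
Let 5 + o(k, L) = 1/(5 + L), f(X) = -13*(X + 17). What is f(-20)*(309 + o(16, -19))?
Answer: 165945/14 ≈ 11853.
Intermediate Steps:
f(X) = -221 - 13*X (f(X) = -13*(17 + X) = -221 - 13*X)
o(k, L) = -5 + 1/(5 + L)
f(-20)*(309 + o(16, -19)) = (-221 - 13*(-20))*(309 + (-24 - 5*(-19))/(5 - 19)) = (-221 + 260)*(309 + (-24 + 95)/(-14)) = 39*(309 - 1/14*71) = 39*(309 - 71/14) = 39*(4255/14) = 165945/14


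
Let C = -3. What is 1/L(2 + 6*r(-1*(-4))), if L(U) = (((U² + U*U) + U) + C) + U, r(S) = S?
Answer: 1/1401 ≈ 0.00071378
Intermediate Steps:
L(U) = -3 + 2*U + 2*U² (L(U) = (((U² + U*U) + U) - 3) + U = (((U² + U²) + U) - 3) + U = ((2*U² + U) - 3) + U = ((U + 2*U²) - 3) + U = (-3 + U + 2*U²) + U = -3 + 2*U + 2*U²)
1/L(2 + 6*r(-1*(-4))) = 1/(-3 + 2*(2 + 6*(-1*(-4))) + 2*(2 + 6*(-1*(-4)))²) = 1/(-3 + 2*(2 + 6*4) + 2*(2 + 6*4)²) = 1/(-3 + 2*(2 + 24) + 2*(2 + 24)²) = 1/(-3 + 2*26 + 2*26²) = 1/(-3 + 52 + 2*676) = 1/(-3 + 52 + 1352) = 1/1401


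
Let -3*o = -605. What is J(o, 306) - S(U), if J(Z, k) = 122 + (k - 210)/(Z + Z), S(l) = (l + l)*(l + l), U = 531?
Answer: -682271666/605 ≈ -1.1277e+6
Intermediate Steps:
o = 605/3 (o = -1/3*(-605) = 605/3 ≈ 201.67)
S(l) = 4*l**2 (S(l) = (2*l)*(2*l) = 4*l**2)
J(Z, k) = 122 + (-210 + k)/(2*Z) (J(Z, k) = 122 + (-210 + k)/((2*Z)) = 122 + (-210 + k)*(1/(2*Z)) = 122 + (-210 + k)/(2*Z))
J(o, 306) - S(U) = (-210 + 306 + 244*(605/3))/(2*(605/3)) - 4*531**2 = (1/2)*(3/605)*(-210 + 306 + 147620/3) - 4*281961 = (1/2)*(3/605)*(147908/3) - 1*1127844 = 73954/605 - 1127844 = -682271666/605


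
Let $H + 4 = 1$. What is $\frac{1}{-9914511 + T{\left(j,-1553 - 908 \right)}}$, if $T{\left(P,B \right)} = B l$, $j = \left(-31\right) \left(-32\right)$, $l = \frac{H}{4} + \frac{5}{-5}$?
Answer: $- \frac{4}{39640817} \approx -1.0091 \cdot 10^{-7}$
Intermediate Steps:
$H = -3$ ($H = -4 + 1 = -3$)
$l = - \frac{7}{4}$ ($l = - \frac{3}{4} + \frac{5}{-5} = \left(-3\right) \frac{1}{4} + 5 \left(- \frac{1}{5}\right) = - \frac{3}{4} - 1 = - \frac{7}{4} \approx -1.75$)
$j = 992$
$T{\left(P,B \right)} = - \frac{7 B}{4}$ ($T{\left(P,B \right)} = B \left(- \frac{7}{4}\right) = - \frac{7 B}{4}$)
$\frac{1}{-9914511 + T{\left(j,-1553 - 908 \right)}} = \frac{1}{-9914511 - \frac{7 \left(-1553 - 908\right)}{4}} = \frac{1}{-9914511 - - \frac{17227}{4}} = \frac{1}{-9914511 + \frac{17227}{4}} = \frac{1}{- \frac{39640817}{4}} = - \frac{4}{39640817}$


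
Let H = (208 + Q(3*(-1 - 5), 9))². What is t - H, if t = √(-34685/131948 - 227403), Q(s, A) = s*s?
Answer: -283024 + I*√989788318782523/65974 ≈ -2.8302e+5 + 476.87*I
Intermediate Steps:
Q(s, A) = s²
H = 283024 (H = (208 + (3*(-1 - 5))²)² = (208 + (3*(-6))²)² = (208 + (-18)²)² = (208 + 324)² = 532² = 283024)
t = I*√989788318782523/65974 (t = √(-34685*1/131948 - 227403) = √(-34685/131948 - 227403) = √(-30005405729/131948) = I*√989788318782523/65974 ≈ 476.87*I)
t - H = I*√989788318782523/65974 - 1*283024 = I*√989788318782523/65974 - 283024 = -283024 + I*√989788318782523/65974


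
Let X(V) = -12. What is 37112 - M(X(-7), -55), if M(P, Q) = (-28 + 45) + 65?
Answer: 37030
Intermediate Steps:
M(P, Q) = 82 (M(P, Q) = 17 + 65 = 82)
37112 - M(X(-7), -55) = 37112 - 1*82 = 37112 - 82 = 37030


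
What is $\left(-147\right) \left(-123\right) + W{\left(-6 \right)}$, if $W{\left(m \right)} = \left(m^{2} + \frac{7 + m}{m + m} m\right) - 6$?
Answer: $\frac{36223}{2} \approx 18112.0$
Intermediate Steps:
$W{\left(m \right)} = - \frac{5}{2} + m^{2} + \frac{m}{2}$ ($W{\left(m \right)} = \left(m^{2} + \frac{7 + m}{2 m} m\right) - 6 = \left(m^{2} + \left(\frac{7}{2} + \frac{m}{2}\right)\right) - 6 = \left(\frac{7}{2} + m^{2} + \frac{m}{2}\right) - 6 = - \frac{5}{2} + m^{2} + \frac{m}{2}$)
$\left(-147\right) \left(-123\right) + W{\left(-6 \right)} = \left(-147\right) \left(-123\right) + \left(- \frac{5}{2} + \left(-6\right)^{2} + \frac{1}{2} \left(-6\right)\right) = 18081 - - \frac{61}{2} = 18081 + \frac{61}{2} = \frac{36223}{2}$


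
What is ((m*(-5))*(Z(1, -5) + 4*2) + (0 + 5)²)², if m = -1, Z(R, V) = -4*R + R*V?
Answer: 400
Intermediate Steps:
((m*(-5))*(Z(1, -5) + 4*2) + (0 + 5)²)² = ((-1*(-5))*(1*(-4 - 5) + 4*2) + (0 + 5)²)² = (5*(1*(-9) + 8) + 5²)² = (5*(-9 + 8) + 25)² = (5*(-1) + 25)² = (-5 + 25)² = 20² = 400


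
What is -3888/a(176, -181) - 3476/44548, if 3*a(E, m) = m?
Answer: 129744679/2015797 ≈ 64.364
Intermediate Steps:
a(E, m) = m/3
-3888/a(176, -181) - 3476/44548 = -3888/((⅓)*(-181)) - 3476/44548 = -3888/(-181/3) - 3476*1/44548 = -3888*(-3/181) - 869/11137 = 11664/181 - 869/11137 = 129744679/2015797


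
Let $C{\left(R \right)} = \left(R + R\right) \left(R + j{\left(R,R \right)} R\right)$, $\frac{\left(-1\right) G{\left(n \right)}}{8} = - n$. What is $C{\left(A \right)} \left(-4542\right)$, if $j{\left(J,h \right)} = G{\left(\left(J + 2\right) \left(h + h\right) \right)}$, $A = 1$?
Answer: $-445116$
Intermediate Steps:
$G{\left(n \right)} = 8 n$ ($G{\left(n \right)} = - 8 \left(- n\right) = 8 n$)
$j{\left(J,h \right)} = 16 h \left(2 + J\right)$ ($j{\left(J,h \right)} = 8 \left(J + 2\right) \left(h + h\right) = 8 \left(2 + J\right) 2 h = 8 \cdot 2 h \left(2 + J\right) = 16 h \left(2 + J\right)$)
$C{\left(R \right)} = 2 R \left(R + 16 R^{2} \left(2 + R\right)\right)$ ($C{\left(R \right)} = \left(R + R\right) \left(R + 16 R \left(2 + R\right) R\right) = 2 R \left(R + 16 R^{2} \left(2 + R\right)\right)$)
$C{\left(A \right)} \left(-4542\right) = 1^{2} \left(2 + 32 \cdot 1 \left(2 + 1\right)\right) \left(-4542\right) = 1 \left(2 + 32 \cdot 1 \cdot 3\right) \left(-4542\right) = 1 \left(2 + 96\right) \left(-4542\right) = 1 \cdot 98 \left(-4542\right) = 98 \left(-4542\right) = -445116$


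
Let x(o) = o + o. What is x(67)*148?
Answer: 19832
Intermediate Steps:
x(o) = 2*o
x(67)*148 = (2*67)*148 = 134*148 = 19832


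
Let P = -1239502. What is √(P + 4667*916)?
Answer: √3035470 ≈ 1742.3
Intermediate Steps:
√(P + 4667*916) = √(-1239502 + 4667*916) = √(-1239502 + 4274972) = √3035470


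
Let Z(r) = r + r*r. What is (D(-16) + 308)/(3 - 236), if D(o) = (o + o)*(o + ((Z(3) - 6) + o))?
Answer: -1140/233 ≈ -4.8927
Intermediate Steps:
Z(r) = r + r²
D(o) = 2*o*(6 + 2*o) (D(o) = (o + o)*(o + ((3*(1 + 3) - 6) + o)) = (2*o)*(o + ((3*4 - 6) + o)) = (2*o)*(o + ((12 - 6) + o)) = (2*o)*(o + (6 + o)) = (2*o)*(6 + 2*o) = 2*o*(6 + 2*o))
(D(-16) + 308)/(3 - 236) = (4*(-16)*(3 - 16) + 308)/(3 - 236) = (4*(-16)*(-13) + 308)/(-233) = (832 + 308)*(-1/233) = 1140*(-1/233) = -1140/233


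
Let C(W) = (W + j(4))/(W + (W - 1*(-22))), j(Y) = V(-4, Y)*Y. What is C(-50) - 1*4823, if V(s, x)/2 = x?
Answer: -62696/13 ≈ -4822.8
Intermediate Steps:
V(s, x) = 2*x
j(Y) = 2*Y² (j(Y) = (2*Y)*Y = 2*Y²)
C(W) = (32 + W)/(22 + 2*W) (C(W) = (W + 2*4²)/(W + (W - 1*(-22))) = (W + 2*16)/(W + (W + 22)) = (W + 32)/(W + (22 + W)) = (32 + W)/(22 + 2*W))
C(-50) - 1*4823 = (32 - 50)/(2*(11 - 50)) - 1*4823 = (½)*(-18)/(-39) - 4823 = (½)*(-1/39)*(-18) - 4823 = 3/13 - 4823 = -62696/13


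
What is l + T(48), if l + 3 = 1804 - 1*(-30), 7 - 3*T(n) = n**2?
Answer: 3196/3 ≈ 1065.3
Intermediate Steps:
T(n) = 7/3 - n**2/3
l = 1831 (l = -3 + (1804 - 1*(-30)) = -3 + (1804 + 30) = -3 + 1834 = 1831)
l + T(48) = 1831 + (7/3 - 1/3*48**2) = 1831 + (7/3 - 1/3*2304) = 1831 + (7/3 - 768) = 1831 - 2297/3 = 3196/3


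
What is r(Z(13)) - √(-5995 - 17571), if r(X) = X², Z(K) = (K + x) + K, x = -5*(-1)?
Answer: 961 - I*√23566 ≈ 961.0 - 153.51*I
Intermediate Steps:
x = 5
Z(K) = 5 + 2*K (Z(K) = (K + 5) + K = (5 + K) + K = 5 + 2*K)
r(Z(13)) - √(-5995 - 17571) = (5 + 2*13)² - √(-5995 - 17571) = (5 + 26)² - √(-23566) = 31² - I*√23566 = 961 - I*√23566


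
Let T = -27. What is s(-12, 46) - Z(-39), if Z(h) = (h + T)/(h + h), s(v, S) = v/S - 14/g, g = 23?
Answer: -513/299 ≈ -1.7157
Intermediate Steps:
s(v, S) = -14/23 + v/S (s(v, S) = v/S - 14/23 = -14/23 + v/S)
Z(h) = (-27 + h)/(2*h) (Z(h) = (h - 27)/(h + h) = (-27 + h)/((2*h)) = (-27 + h)*(1/(2*h)) = (-27 + h)/(2*h))
s(-12, 46) - Z(-39) = (-14/23 - 12/46) - (-27 - 39)/(2*(-39)) = (-14/23 - 12*1/46) - (-1)*(-66)/(2*39) = (-14/23 - 6/23) - 1*11/13 = -20/23 - 11/13 = -513/299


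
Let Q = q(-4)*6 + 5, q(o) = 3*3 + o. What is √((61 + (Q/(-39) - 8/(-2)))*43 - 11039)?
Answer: I*√12597819/39 ≈ 91.009*I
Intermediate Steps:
q(o) = 9 + o
Q = 35 (Q = (9 - 4)*6 + 5 = 5*6 + 5 = 30 + 5 = 35)
√((61 + (Q/(-39) - 8/(-2)))*43 - 11039) = √((61 + (35/(-39) - 8/(-2)))*43 - 11039) = √((61 + (35*(-1/39) - 8*(-½)))*43 - 11039) = √((61 + (-35/39 + 4))*43 - 11039) = √((61 + 121/39)*43 - 11039) = √((2500/39)*43 - 11039) = √(107500/39 - 11039) = √(-323021/39) = I*√12597819/39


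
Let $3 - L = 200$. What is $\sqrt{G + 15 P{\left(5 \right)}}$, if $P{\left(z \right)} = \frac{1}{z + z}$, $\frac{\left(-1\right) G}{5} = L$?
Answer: $\frac{\sqrt{3946}}{2} \approx 31.409$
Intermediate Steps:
$L = -197$ ($L = 3 - 200 = -197$)
$G = 985$ ($G = \left(-5\right) \left(-197\right) = 985$)
$P{\left(z \right)} = \frac{1}{2 z}$
$\sqrt{G + 15 P{\left(5 \right)}} = \sqrt{985 + 15 \frac{1}{2 \cdot 5}} = \sqrt{985 + 15 \cdot \frac{1}{2} \cdot \frac{1}{5}} = \sqrt{985 + 15 \cdot \frac{1}{10}} = \sqrt{985 + \frac{3}{2}} = \sqrt{\frac{1973}{2}} = \frac{\sqrt{3946}}{2}$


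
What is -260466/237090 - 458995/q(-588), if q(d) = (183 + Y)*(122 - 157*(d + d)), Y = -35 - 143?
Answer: -11647793379/7300554310 ≈ -1.5955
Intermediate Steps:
Y = -178
q(d) = 610 - 1570*d (q(d) = (183 - 178)*(122 - 157*(d + d)) = 5*(122 - 314*d) = 610 - 1570*d)
-260466/237090 - 458995/q(-588) = -260466/237090 - 458995/(610 - 1570*(-588)) = -260466*1/237090 - 458995/(610 + 923160) = -43411/39515 - 458995/923770 = -43411/39515 - 458995*1/923770 = -43411/39515 - 91799/184754 = -11647793379/7300554310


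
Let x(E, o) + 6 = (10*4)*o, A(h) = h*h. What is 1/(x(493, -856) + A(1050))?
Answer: 1/1068254 ≈ 9.3611e-7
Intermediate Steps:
A(h) = h²
x(E, o) = -6 + 40*o (x(E, o) = -6 + (10*4)*o = -6 + 40*o)
1/(x(493, -856) + A(1050)) = 1/((-6 + 40*(-856)) + 1050²) = 1/((-6 - 34240) + 1102500) = 1/(-34246 + 1102500) = 1/1068254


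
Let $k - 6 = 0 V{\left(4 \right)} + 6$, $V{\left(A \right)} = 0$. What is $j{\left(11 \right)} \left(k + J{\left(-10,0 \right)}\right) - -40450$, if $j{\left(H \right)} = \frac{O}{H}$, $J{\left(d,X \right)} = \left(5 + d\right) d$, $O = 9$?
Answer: $\frac{445508}{11} \approx 40501.0$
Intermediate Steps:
$J{\left(d,X \right)} = d \left(5 + d\right)$
$j{\left(H \right)} = \frac{9}{H}$
$k = 12$ ($k = 6 + \left(0 \cdot 0 + 6\right) = 6 + \left(0 + 6\right) = 6 + 6 = 12$)
$j{\left(11 \right)} \left(k + J{\left(-10,0 \right)}\right) - -40450 = \frac{9}{11} \left(12 - 10 \left(5 - 10\right)\right) - -40450 = 9 \cdot \frac{1}{11} \left(12 - -50\right) + 40450 = \frac{9 \left(12 + 50\right)}{11} + 40450 = \frac{9}{11} \cdot 62 + 40450 = \frac{558}{11} + 40450 = \frac{445508}{11}$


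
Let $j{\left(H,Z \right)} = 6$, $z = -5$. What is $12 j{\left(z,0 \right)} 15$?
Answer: $1080$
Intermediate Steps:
$12 j{\left(z,0 \right)} 15 = 12 \cdot 6 \cdot 15 = 72 \cdot 15 = 1080$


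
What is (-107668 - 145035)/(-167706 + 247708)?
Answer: -252703/80002 ≈ -3.1587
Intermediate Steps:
(-107668 - 145035)/(-167706 + 247708) = -252703/80002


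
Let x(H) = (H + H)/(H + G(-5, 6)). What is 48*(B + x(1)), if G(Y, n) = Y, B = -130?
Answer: -6264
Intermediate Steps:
x(H) = 2*H/(-5 + H) (x(H) = (H + H)/(H - 5) = (2*H)/(-5 + H) = 2*H/(-5 + H))
48*(B + x(1)) = 48*(-130 + 2*1/(-5 + 1)) = 48*(-130 + 2*1/(-4)) = 48*(-130 + 2*1*(-¼)) = 48*(-130 - ½) = 48*(-261/2) = -6264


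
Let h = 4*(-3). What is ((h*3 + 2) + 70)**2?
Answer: 1296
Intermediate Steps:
h = -12
((h*3 + 2) + 70)**2 = ((-12*3 + 2) + 70)**2 = ((-36 + 2) + 70)**2 = (-34 + 70)**2 = 36**2 = 1296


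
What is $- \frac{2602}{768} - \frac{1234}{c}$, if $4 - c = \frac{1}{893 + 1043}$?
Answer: $- \frac{309152953}{991104} \approx -311.93$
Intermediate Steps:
$c = \frac{7743}{1936}$ ($c = 4 - \frac{1}{893 + 1043} = 4 - \frac{1}{1936} = \frac{7743}{1936} \approx 3.9995$)
$- \frac{2602}{768} - \frac{1234}{c} = - \frac{2602}{768} - \frac{1234}{\frac{7743}{1936}} = \left(-2602\right) \frac{1}{768} - \frac{2389024}{7743} = - \frac{1301}{384} - \frac{2389024}{7743} = - \frac{309152953}{991104}$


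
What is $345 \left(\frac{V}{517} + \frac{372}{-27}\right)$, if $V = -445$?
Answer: $- \frac{7832995}{1551} \approx -5050.3$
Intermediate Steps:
$345 \left(\frac{V}{517} + \frac{372}{-27}\right) = 345 \left(- \frac{445}{517} + \frac{372}{-27}\right) = 345 \left(\left(-445\right) \frac{1}{517} + 372 \left(- \frac{1}{27}\right)\right) = 345 \left(- \frac{445}{517} - \frac{124}{9}\right) = 345 \left(- \frac{68113}{4653}\right) = - \frac{7832995}{1551}$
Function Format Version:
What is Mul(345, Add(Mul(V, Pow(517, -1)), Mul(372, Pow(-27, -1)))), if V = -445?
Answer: Rational(-7832995, 1551) ≈ -5050.3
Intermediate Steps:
Mul(345, Add(Mul(V, Pow(517, -1)), Mul(372, Pow(-27, -1)))) = Mul(345, Add(Mul(-445, Pow(517, -1)), Mul(372, Pow(-27, -1)))) = Mul(345, Add(Mul(-445, Rational(1, 517)), Mul(372, Rational(-1, 27)))) = Mul(345, Add(Rational(-445, 517), Rational(-124, 9))) = Mul(345, Rational(-68113, 4653)) = Rational(-7832995, 1551)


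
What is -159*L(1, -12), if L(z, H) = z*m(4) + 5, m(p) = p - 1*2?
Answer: -1113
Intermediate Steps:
m(p) = -2 + p (m(p) = p - 2 = -2 + p)
L(z, H) = 5 + 2*z (L(z, H) = z*(-2 + 4) + 5 = z*2 + 5 = 2*z + 5 = 5 + 2*z)
-159*L(1, -12) = -159*(5 + 2*1) = -159*(5 + 2) = -159*7 = -1113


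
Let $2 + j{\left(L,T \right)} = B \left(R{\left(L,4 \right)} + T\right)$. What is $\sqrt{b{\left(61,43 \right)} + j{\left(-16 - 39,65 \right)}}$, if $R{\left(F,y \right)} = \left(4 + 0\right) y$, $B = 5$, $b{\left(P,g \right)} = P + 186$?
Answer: $5 \sqrt{26} \approx 25.495$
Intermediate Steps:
$b{\left(P,g \right)} = 186 + P$
$R{\left(F,y \right)} = 4 y$
$j{\left(L,T \right)} = 78 + 5 T$ ($j{\left(L,T \right)} = -2 + 5 \left(4 \cdot 4 + T\right) = -2 + 5 \left(16 + T\right) = -2 + \left(80 + 5 T\right) = 78 + 5 T$)
$\sqrt{b{\left(61,43 \right)} + j{\left(-16 - 39,65 \right)}} = \sqrt{\left(186 + 61\right) + \left(78 + 5 \cdot 65\right)} = \sqrt{247 + \left(78 + 325\right)} = \sqrt{247 + 403} = \sqrt{650} = 5 \sqrt{26}$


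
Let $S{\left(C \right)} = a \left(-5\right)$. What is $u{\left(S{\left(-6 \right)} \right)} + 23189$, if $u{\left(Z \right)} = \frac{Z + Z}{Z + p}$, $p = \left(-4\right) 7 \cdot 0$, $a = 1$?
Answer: $23191$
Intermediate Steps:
$S{\left(C \right)} = -5$ ($S{\left(C \right)} = 1 \left(-5\right) = -5$)
$p = 0$ ($p = \left(-28\right) 0 = 0$)
$u{\left(Z \right)} = 2$ ($u{\left(Z \right)} = \frac{Z + Z}{Z + 0} = \frac{2 Z}{Z} = 2$)
$u{\left(S{\left(-6 \right)} \right)} + 23189 = 2 + 23189 = 23191$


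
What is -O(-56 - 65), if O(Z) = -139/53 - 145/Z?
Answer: 9134/6413 ≈ 1.4243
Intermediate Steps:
O(Z) = -139/53 - 145/Z (O(Z) = -139*1/53 - 145/Z = -139/53 - 145/Z)
-O(-56 - 65) = -(-139/53 - 145/(-56 - 65)) = -(-139/53 - 145/(-121)) = -(-139/53 - 145*(-1/121)) = -(-139/53 + 145/121) = -1*(-9134/6413) = 9134/6413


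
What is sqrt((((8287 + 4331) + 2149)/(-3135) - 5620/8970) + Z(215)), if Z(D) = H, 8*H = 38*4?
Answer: 4*sqrt(83368930645)/312455 ≈ 3.6964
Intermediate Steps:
H = 19 (H = (38*4)/8 = (1/8)*152 = 19)
Z(D) = 19
sqrt((((8287 + 4331) + 2149)/(-3135) - 5620/8970) + Z(215)) = sqrt((((8287 + 4331) + 2149)/(-3135) - 5620/8970) + 19) = sqrt(((12618 + 2149)*(-1/3135) - 5620*1/8970) + 19) = sqrt((14767*(-1/3135) - 562/897) + 19) = sqrt((-14767/3135 - 562/897) + 19) = sqrt(-1667541/312455 + 19) = sqrt(4269104/312455) = 4*sqrt(83368930645)/312455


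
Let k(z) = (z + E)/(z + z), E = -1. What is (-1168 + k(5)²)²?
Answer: 852406416/625 ≈ 1.3639e+6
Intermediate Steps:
k(z) = (-1 + z)/(2*z) (k(z) = (z - 1)/(z + z) = (-1 + z)/((2*z)) = (-1 + z)*(1/(2*z)) = (-1 + z)/(2*z))
(-1168 + k(5)²)² = (-1168 + ((½)*(-1 + 5)/5)²)² = (-1168 + ((½)*(⅕)*4)²)² = (-1168 + (⅖)²)² = (-1168 + 4/25)² = (-29196/25)² = 852406416/625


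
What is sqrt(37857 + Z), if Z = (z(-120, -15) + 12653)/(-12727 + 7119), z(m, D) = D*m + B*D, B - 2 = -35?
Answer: sqrt(74406631354)/1402 ≈ 194.56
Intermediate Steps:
B = -33 (B = 2 - 35 = -33)
z(m, D) = -33*D + D*m (z(m, D) = D*m - 33*D = -33*D + D*m)
Z = -3737/1402 (Z = (-15*(-33 - 120) + 12653)/(-12727 + 7119) = (-15*(-153) + 12653)/(-5608) = (2295 + 12653)*(-1/5608) = 14948*(-1/5608) = -3737/1402 ≈ -2.6655)
sqrt(37857 + Z) = sqrt(37857 - 3737/1402) = sqrt(53071777/1402) = sqrt(74406631354)/1402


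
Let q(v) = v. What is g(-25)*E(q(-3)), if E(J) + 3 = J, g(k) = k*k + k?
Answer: -3600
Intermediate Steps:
g(k) = k + k² (g(k) = k² + k = k + k²)
E(J) = -3 + J
g(-25)*E(q(-3)) = (-25*(1 - 25))*(-3 - 3) = -25*(-24)*(-6) = 600*(-6) = -3600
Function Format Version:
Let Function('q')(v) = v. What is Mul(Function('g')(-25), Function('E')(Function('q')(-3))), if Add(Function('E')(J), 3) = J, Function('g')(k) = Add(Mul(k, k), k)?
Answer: -3600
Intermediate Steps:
Function('g')(k) = Add(k, Pow(k, 2)) (Function('g')(k) = Add(Pow(k, 2), k) = Add(k, Pow(k, 2)))
Function('E')(J) = Add(-3, J)
Mul(Function('g')(-25), Function('E')(Function('q')(-3))) = Mul(Mul(-25, Add(1, -25)), Add(-3, -3)) = Mul(Mul(-25, -24), -6) = Mul(600, -6) = -3600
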